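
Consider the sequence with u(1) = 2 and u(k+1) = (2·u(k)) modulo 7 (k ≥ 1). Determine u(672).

We have u(1) = 2,  u(2) = 4,  u(3) = 1,  u(4) = 2.
The sequence repeats with period 3.
So u(672) = u(1 + ((672-1) mod 3)) = u(3) = 1.

1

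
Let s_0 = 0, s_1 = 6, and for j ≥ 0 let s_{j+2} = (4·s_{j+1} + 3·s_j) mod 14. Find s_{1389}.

2

s_0 = 0; s_1 = 6; s_2 = 10; s_3 = 2; s_4 = 10; s_5 = 4; s_6 = 4; s_7 = 0; s_8 = 12; s_9 = 6; s_{10} = 4; s_{11} = 6; s_{12} = 8; s_{13} = 8; s_{14} = 0; s_{15} = 10; s_{16} = 12; s_{17} = 8; s_{18} = 12; s_{19} = 2; s_{20} = 2; s_{21} = 0; s_{22} = 6.
Since (s_{21}, s_{22}) = (s_0, s_1) = (0, 6) (two consecutive terms determine the rest), the sequence is periodic with period 21.
(1389 - 0) mod 21 = 3, so s_{1389} = s_3 = 2.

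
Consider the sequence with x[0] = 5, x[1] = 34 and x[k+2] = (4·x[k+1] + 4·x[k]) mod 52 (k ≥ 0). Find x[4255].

12

Listing terms: x[0] = 5, x[1] = 34, x[2] = 0, x[3] = 32, x[4] = 24, x[5] = 16, x[6] = 4, x[7] = 28, x[8] = 24, x[9] = 0, x[10] = 44, x[11] = 20, x[12] = 48, x[13] = 12, x[14] = 32, x[15] = 20, x[16] = 0, x[17] = 28, x[18] = 8, x[19] = 40, x[20] = 36, x[21] = 44, x[22] = 8, x[23] = 0, x[24] = 32.
Since (x[23], x[24]) = (x[2], x[3]) = (0, 32) (two consecutive terms determine the rest), the sequence is eventually periodic: after a pre-period of length 2 it cycles with period 21.
For k ≥ 2, x[k] depends only on (k - 2) mod 21. (4255 - 2) mod 21 = 11, so x[4255] = x[13] = 12.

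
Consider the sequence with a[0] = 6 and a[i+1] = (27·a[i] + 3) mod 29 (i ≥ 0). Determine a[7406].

25

Listing terms: a[0] = 6; a[1] = 20; a[2] = 21; a[3] = 19; a[4] = 23; a[5] = 15; a[6] = 2; a[7] = 28; a[8] = 5; a[9] = 22; a[10] = 17; a[11] = 27; a[12] = 7; a[13] = 18; a[14] = 25; a[15] = 11; a[16] = 10; a[17] = 12; a[18] = 8; a[19] = 16; a[20] = 0; a[21] = 3; a[22] = 26; a[23] = 9; a[24] = 14; a[25] = 4; a[26] = 24; a[27] = 13; a[28] = 6.
The sequence repeats with period 28.
(7406 - 0) mod 28 = 14, so a[7406] = a[14] = 25.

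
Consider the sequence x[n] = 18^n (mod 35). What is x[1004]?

Computing terms: x[1] = 18, x[2] = 9, x[3] = 22, x[4] = 11, x[5] = 23, x[6] = 29, x[7] = 32, x[8] = 16, x[9] = 8, x[10] = 4, x[11] = 2, x[12] = 1, x[13] = 18.
Since x[13] = x[1] = 18, the sequence is periodic with period 12.
(1004 - 1) mod 12 = 7, so x[1004] = x[8] = 16.

16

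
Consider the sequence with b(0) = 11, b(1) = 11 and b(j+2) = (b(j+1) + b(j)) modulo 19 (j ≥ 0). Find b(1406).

3

Listing terms: b(0) = 11,  b(1) = 11,  b(2) = 3,  b(3) = 14,  b(4) = 17,  b(5) = 12,  b(6) = 10,  b(7) = 3,  b(8) = 13,  b(9) = 16,  b(10) = 10,  b(11) = 7,  b(12) = 17,  b(13) = 5,  b(14) = 3,  b(15) = 8,  b(16) = 11,  b(17) = 0,  b(18) = 11,  b(19) = 11.
Since (b(18), b(19)) = (b(0), b(1)) = (11, 11) (two consecutive terms determine the rest), the sequence is periodic with period 18.
(1406 - 0) mod 18 = 2, so b(1406) = b(2) = 3.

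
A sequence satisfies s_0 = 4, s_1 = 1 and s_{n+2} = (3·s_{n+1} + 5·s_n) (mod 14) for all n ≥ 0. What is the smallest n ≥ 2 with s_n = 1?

4

s_0 = 4, s_1 = 1, s_2 = 9, s_3 = 4, s_4 = 1.
The sequence repeats with period 3.
The value 1 next appears (with n ≥ 2) at s_4.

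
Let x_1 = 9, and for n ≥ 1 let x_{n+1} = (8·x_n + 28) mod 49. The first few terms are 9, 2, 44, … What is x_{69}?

x_1 = 9, x_2 = 2, x_3 = 44, x_4 = 37, x_5 = 30, x_6 = 23, x_7 = 16, x_8 = 9.
The sequence repeats with period 7.
(69 - 1) mod 7 = 5, so x_{69} = x_6 = 23.

23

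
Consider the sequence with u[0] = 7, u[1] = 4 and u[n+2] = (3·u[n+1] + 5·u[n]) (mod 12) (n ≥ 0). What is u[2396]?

7

We have u[0] = 7; u[1] = 4; u[2] = 11; u[3] = 5; u[4] = 10; u[5] = 7; u[6] = 11; u[7] = 8; u[8] = 7; u[9] = 1; u[10] = 2; u[11] = 11; u[12] = 7; u[13] = 4.
The sequence repeats with period 12.
(2396 - 0) mod 12 = 8, so u[2396] = u[8] = 7.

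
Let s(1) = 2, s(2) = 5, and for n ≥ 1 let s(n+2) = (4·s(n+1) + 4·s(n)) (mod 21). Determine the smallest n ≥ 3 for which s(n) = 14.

9

Computing terms: s(1) = 2; s(2) = 5; s(3) = 7; s(4) = 6; s(5) = 10; s(6) = 1; s(7) = 2; s(8) = 12; s(9) = 14; s(10) = 20; s(11) = 10; s(12) = 15; s(13) = 16; s(14) = 19; s(15) = 14; s(16) = 6; s(17) = 17; s(18) = 8; s(19) = 16; s(20) = 12; s(21) = 7; s(22) = 13; s(23) = 17; s(24) = 15; s(25) = 2; s(26) = 5.
Since (s(25), s(26)) = (s(1), s(2)) = (2, 5) (two consecutive terms determine the rest), the sequence is periodic with period 24.
The value 14 first appears (with n ≥ 3) at s(9).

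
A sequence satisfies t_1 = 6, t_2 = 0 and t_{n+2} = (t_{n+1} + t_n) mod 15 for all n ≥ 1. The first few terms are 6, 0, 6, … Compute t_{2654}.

9

Computing terms: t_1 = 6,  t_2 = 0,  t_3 = 6,  t_4 = 6,  t_5 = 12,  t_6 = 3,  t_7 = 0,  t_8 = 3,  t_9 = 3,  t_{10} = 6,  t_{11} = 9,  t_{12} = 0,  t_{13} = 9,  t_{14} = 9,  t_{15} = 3,  t_{16} = 12,  t_{17} = 0,  t_{18} = 12,  t_{19} = 12,  t_{20} = 9,  t_{21} = 6,  t_{22} = 0.
Since (t_{21}, t_{22}) = (t_1, t_2) = (6, 0) (two consecutive terms determine the rest), the sequence is periodic with period 20.
(2654 - 1) mod 20 = 13, so t_{2654} = t_{14} = 9.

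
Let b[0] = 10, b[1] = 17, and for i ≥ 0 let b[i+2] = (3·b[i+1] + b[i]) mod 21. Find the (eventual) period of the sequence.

16

Listing terms: b[0] = 10,  b[1] = 17,  b[2] = 19,  b[3] = 11,  b[4] = 10,  b[5] = 20,  b[6] = 7,  b[7] = 20,  b[8] = 4,  b[9] = 11,  b[10] = 16,  b[11] = 17,  b[12] = 4,  b[13] = 8,  b[14] = 7,  b[15] = 8,  b[16] = 10,  b[17] = 17.
Since (b[16], b[17]) = (b[0], b[1]) = (10, 17) (two consecutive terms determine the rest), the sequence is periodic with period 16.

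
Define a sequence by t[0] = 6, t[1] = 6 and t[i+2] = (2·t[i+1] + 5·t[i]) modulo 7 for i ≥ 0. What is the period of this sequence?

24

Listing terms: t[0] = 6,  t[1] = 6,  t[2] = 0,  t[3] = 2,  t[4] = 4,  t[5] = 4,  t[6] = 0,  t[7] = 6,  t[8] = 5,  t[9] = 5,  t[10] = 0,  t[11] = 4,  t[12] = 1,  t[13] = 1,  t[14] = 0,  t[15] = 5,  t[16] = 3,  t[17] = 3,  t[18] = 0,  t[19] = 1,  t[20] = 2,  t[21] = 2,  t[22] = 0,  t[23] = 3,  t[24] = 6,  t[25] = 6.
The sequence repeats with period 24.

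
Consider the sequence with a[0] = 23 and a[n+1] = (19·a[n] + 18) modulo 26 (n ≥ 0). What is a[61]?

13

We have a[0] = 23, a[1] = 13, a[2] = 5, a[3] = 9, a[4] = 7, a[5] = 21, a[6] = 1, a[7] = 11, a[8] = 19, a[9] = 15, a[10] = 17, a[11] = 3, a[12] = 23.
Since a[12] = a[0] = 23, the sequence is periodic with period 12.
(61 - 0) mod 12 = 1, so a[61] = a[1] = 13.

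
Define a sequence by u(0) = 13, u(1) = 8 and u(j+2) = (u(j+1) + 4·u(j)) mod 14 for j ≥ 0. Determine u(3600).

Computing terms: u(0) = 13, u(1) = 8, u(2) = 4, u(3) = 8, u(4) = 10, u(5) = 0, u(6) = 12, u(7) = 12, u(8) = 4, u(9) = 10, u(10) = 12, u(11) = 10, u(12) = 2, u(13) = 0, u(14) = 8, u(15) = 8, u(16) = 12, u(17) = 2, u(18) = 8, u(19) = 2, u(20) = 6, u(21) = 0, u(22) = 10, u(23) = 10, u(24) = 8, u(25) = 6, u(26) = 10, u(27) = 6, u(28) = 4, u(29) = 0, u(30) = 2, u(31) = 2, u(32) = 10, u(33) = 4, u(34) = 2, u(35) = 4, u(36) = 12, u(37) = 0, u(38) = 6, u(39) = 6, u(40) = 2, u(41) = 12, u(42) = 6, u(43) = 12, u(44) = 8, u(45) = 0, u(46) = 4, u(47) = 4, u(48) = 6, u(49) = 8, u(50) = 4.
Since (u(49), u(50)) = (u(1), u(2)) = (8, 4) (two consecutive terms determine the rest), the sequence is eventually periodic: after a pre-period of length 1 it cycles with period 48.
For j ≥ 1, u(j) depends only on (j - 1) mod 48. (3600 - 1) mod 48 = 47, so u(3600) = u(48) = 6.

6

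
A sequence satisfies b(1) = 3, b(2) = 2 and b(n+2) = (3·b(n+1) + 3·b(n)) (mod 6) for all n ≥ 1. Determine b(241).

b(1) = 3; b(2) = 2; b(3) = 3; b(4) = 3; b(5) = 0; b(6) = 3; b(7) = 3.
Since (b(6), b(7)) = (b(3), b(4)) = (3, 3) (two consecutive terms determine the rest), the sequence is eventually periodic: after a pre-period of length 2 it cycles with period 3.
For n ≥ 3, b(n) depends only on (n - 3) mod 3. (241 - 3) mod 3 = 1, so b(241) = b(4) = 3.

3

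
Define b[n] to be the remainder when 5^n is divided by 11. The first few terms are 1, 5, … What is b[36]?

We have b[0] = 1,  b[1] = 5,  b[2] = 3,  b[3] = 4,  b[4] = 9,  b[5] = 1.
The sequence repeats with period 5.
So b[36] = b[0 + ((36-0) mod 5)] = b[1] = 5.

5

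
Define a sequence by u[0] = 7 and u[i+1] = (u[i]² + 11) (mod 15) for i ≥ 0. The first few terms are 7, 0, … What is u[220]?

Listing terms: u[0] = 7,  u[1] = 0,  u[2] = 11,  u[3] = 12,  u[4] = 5,  u[5] = 6,  u[6] = 2,  u[7] = 0.
Since u[7] = u[1] = 0, the sequence is eventually periodic: after a pre-period of length 1 it cycles with period 6.
For i ≥ 1, u[i] depends only on (i - 1) mod 6. (220 - 1) mod 6 = 3, so u[220] = u[4] = 5.

5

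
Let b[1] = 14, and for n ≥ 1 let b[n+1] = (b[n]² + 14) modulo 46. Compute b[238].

14

b[1] = 14, b[2] = 26, b[3] = 0, b[4] = 14.
Since b[4] = b[1] = 14, the sequence is periodic with period 3.
(238 - 1) mod 3 = 0, so b[238] = b[1] = 14.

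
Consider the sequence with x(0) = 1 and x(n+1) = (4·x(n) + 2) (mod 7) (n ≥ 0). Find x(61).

6

x(0) = 1, x(1) = 6, x(2) = 5, x(3) = 1.
Since x(3) = x(0) = 1, the sequence is periodic with period 3.
So x(61) = x(0 + ((61-0) mod 3)) = x(1) = 6.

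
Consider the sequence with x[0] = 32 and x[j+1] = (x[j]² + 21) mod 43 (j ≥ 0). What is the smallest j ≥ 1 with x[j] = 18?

2

We have x[0] = 32, x[1] = 13, x[2] = 18, x[3] = 1, x[4] = 22, x[5] = 32.
Since x[5] = x[0] = 32, the sequence is periodic with period 5.
The value 18 first appears (with j ≥ 1) at x[2].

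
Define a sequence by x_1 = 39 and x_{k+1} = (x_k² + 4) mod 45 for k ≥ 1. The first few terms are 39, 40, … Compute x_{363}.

Listing terms: x_1 = 39; x_2 = 40; x_3 = 29; x_4 = 35; x_5 = 14; x_6 = 20; x_7 = 44; x_8 = 5; x_9 = 29.
Since x_9 = x_3 = 29, the sequence is eventually periodic: after a pre-period of length 2 it cycles with period 6.
For k ≥ 3, x_k depends only on (k - 3) mod 6. (363 - 3) mod 6 = 0, so x_{363} = x_3 = 29.

29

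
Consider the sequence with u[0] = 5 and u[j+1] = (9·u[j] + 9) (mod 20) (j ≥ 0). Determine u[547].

4

We have u[0] = 5; u[1] = 14; u[2] = 15; u[3] = 4; u[4] = 5.
The sequence repeats with period 4.
So u[547] = u[0 + ((547-0) mod 4)] = u[3] = 4.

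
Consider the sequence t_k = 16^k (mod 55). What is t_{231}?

We have t_1 = 16,  t_2 = 36,  t_3 = 26,  t_4 = 31,  t_5 = 1,  t_6 = 16.
The sequence repeats with period 5.
(231 - 1) mod 5 = 0, so t_{231} = t_1 = 16.

16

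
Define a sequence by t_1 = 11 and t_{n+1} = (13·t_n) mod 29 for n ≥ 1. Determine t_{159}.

14

We have t_1 = 11,  t_2 = 27,  t_3 = 3,  t_4 = 10,  t_5 = 14,  t_6 = 8,  t_7 = 17,  t_8 = 18,  t_9 = 2,  t_{10} = 26,  t_{11} = 19,  t_{12} = 15,  t_{13} = 21,  t_{14} = 12,  t_{15} = 11.
Since t_{15} = t_1 = 11, the sequence is periodic with period 14.
So t_{159} = t_{1 + ((159-1) mod 14)} = t_5 = 14.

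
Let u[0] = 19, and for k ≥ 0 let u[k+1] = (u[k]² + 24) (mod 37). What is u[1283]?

28

Computing terms: u[0] = 19,  u[1] = 15,  u[2] = 27,  u[3] = 13,  u[4] = 8,  u[5] = 14,  u[6] = 35,  u[7] = 28,  u[8] = 31,  u[9] = 23,  u[10] = 35.
Since u[10] = u[6] = 35, the sequence is eventually periodic: after a pre-period of length 6 it cycles with period 4.
For k ≥ 6, u[k] depends only on (k - 6) mod 4. (1283 - 6) mod 4 = 1, so u[1283] = u[7] = 28.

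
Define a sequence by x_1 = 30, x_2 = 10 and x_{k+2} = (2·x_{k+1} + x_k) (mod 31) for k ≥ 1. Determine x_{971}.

We have x_1 = 30; x_2 = 10; x_3 = 19; x_4 = 17; x_5 = 22; x_6 = 30; x_7 = 20; x_8 = 8; x_9 = 5; x_{10} = 18; x_{11} = 10; x_{12} = 7; x_{13} = 24; x_{14} = 24; x_{15} = 10; x_{16} = 13; x_{17} = 5; x_{18} = 23; x_{19} = 20; x_{20} = 1; x_{21} = 22; x_{22} = 14; x_{23} = 19; x_{24} = 21; x_{25} = 30; x_{26} = 19; x_{27} = 6; x_{28} = 0; x_{29} = 6; x_{30} = 12; x_{31} = 30; x_{32} = 10.
Since (x_{31}, x_{32}) = (x_1, x_2) = (30, 10) (two consecutive terms determine the rest), the sequence is periodic with period 30.
So x_{971} = x_{1 + ((971-1) mod 30)} = x_{11} = 10.

10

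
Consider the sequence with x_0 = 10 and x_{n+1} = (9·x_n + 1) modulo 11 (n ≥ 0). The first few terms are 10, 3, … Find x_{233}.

0

Computing terms: x_0 = 10; x_1 = 3; x_2 = 6; x_3 = 0; x_4 = 1; x_5 = 10.
The sequence repeats with period 5.
(233 - 0) mod 5 = 3, so x_{233} = x_3 = 0.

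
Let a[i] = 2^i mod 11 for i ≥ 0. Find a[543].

a[0] = 1,  a[1] = 2,  a[2] = 4,  a[3] = 8,  a[4] = 5,  a[5] = 10,  a[6] = 9,  a[7] = 7,  a[8] = 3,  a[9] = 6,  a[10] = 1.
The sequence repeats with period 10.
So a[543] = a[0 + ((543-0) mod 10)] = a[3] = 8.

8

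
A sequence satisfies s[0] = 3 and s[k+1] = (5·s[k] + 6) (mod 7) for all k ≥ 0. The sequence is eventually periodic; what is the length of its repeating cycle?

6

Computing terms: s[0] = 3, s[1] = 0, s[2] = 6, s[3] = 1, s[4] = 4, s[5] = 5, s[6] = 3.
Since s[6] = s[0] = 3, the sequence is periodic with period 6.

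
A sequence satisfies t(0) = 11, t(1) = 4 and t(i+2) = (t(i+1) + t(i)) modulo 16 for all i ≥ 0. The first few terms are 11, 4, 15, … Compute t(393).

t(0) = 11; t(1) = 4; t(2) = 15; t(3) = 3; t(4) = 2; t(5) = 5; t(6) = 7; t(7) = 12; t(8) = 3; t(9) = 15; t(10) = 2; t(11) = 1; t(12) = 3; t(13) = 4; t(14) = 7; t(15) = 11; t(16) = 2; t(17) = 13; t(18) = 15; t(19) = 12; t(20) = 11; t(21) = 7; t(22) = 2; t(23) = 9; t(24) = 11; t(25) = 4.
The sequence repeats with period 24.
(393 - 0) mod 24 = 9, so t(393) = t(9) = 15.

15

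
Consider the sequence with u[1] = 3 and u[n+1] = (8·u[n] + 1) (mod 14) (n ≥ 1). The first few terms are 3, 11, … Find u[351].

Listing terms: u[1] = 3, u[2] = 11, u[3] = 5, u[4] = 13, u[5] = 7, u[6] = 1, u[7] = 9, u[8] = 3.
The sequence repeats with period 7.
So u[351] = u[1 + ((351-1) mod 7)] = u[1] = 3.

3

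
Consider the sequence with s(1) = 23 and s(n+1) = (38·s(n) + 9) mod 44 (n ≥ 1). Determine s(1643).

s(1) = 23; s(2) = 3; s(3) = 35; s(4) = 19; s(5) = 27; s(6) = 23.
The sequence repeats with period 5.
(1643 - 1) mod 5 = 2, so s(1643) = s(3) = 35.

35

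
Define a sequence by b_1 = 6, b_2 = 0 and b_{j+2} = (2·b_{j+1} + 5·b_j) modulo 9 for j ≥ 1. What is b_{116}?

b_1 = 6; b_2 = 0; b_3 = 3; b_4 = 6; b_5 = 0.
Since (b_4, b_5) = (b_1, b_2) = (6, 0) (two consecutive terms determine the rest), the sequence is periodic with period 3.
(116 - 1) mod 3 = 1, so b_{116} = b_2 = 0.

0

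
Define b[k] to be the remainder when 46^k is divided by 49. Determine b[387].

Computing terms: b[1] = 46; b[2] = 9; b[3] = 22; b[4] = 32; b[5] = 2; b[6] = 43; b[7] = 18; b[8] = 44; b[9] = 15; b[10] = 4; b[11] = 37; b[12] = 36; b[13] = 39; b[14] = 30; b[15] = 8; b[16] = 25; b[17] = 23; b[18] = 29; b[19] = 11; b[20] = 16; b[21] = 1; b[22] = 46.
Since b[22] = b[1] = 46, the sequence is periodic with period 21.
So b[387] = b[1 + ((387-1) mod 21)] = b[9] = 15.

15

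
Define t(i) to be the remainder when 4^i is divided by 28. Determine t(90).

Computing terms: t(1) = 4, t(2) = 16, t(3) = 8, t(4) = 4.
Since t(4) = t(1) = 4, the sequence is periodic with period 3.
(90 - 1) mod 3 = 2, so t(90) = t(3) = 8.

8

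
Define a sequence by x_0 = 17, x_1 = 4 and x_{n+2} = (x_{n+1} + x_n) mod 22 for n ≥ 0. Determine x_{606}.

x_0 = 17, x_1 = 4, x_2 = 21, x_3 = 3, x_4 = 2, x_5 = 5, x_6 = 7, x_7 = 12, x_8 = 19, x_9 = 9, x_{10} = 6, x_{11} = 15, x_{12} = 21, x_{13} = 14, x_{14} = 13, x_{15} = 5, x_{16} = 18, x_{17} = 1, x_{18} = 19, x_{19} = 20, x_{20} = 17, x_{21} = 15, x_{22} = 10, x_{23} = 3, x_{24} = 13, x_{25} = 16, x_{26} = 7, x_{27} = 1, x_{28} = 8, x_{29} = 9, x_{30} = 17, x_{31} = 4.
The sequence repeats with period 30.
So x_{606} = x_{0 + ((606-0) mod 30)} = x_6 = 7.

7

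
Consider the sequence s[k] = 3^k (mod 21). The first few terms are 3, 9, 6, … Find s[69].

6

We have s[1] = 3, s[2] = 9, s[3] = 6, s[4] = 18, s[5] = 12, s[6] = 15, s[7] = 3.
Since s[7] = s[1] = 3, the sequence is periodic with period 6.
So s[69] = s[1 + ((69-1) mod 6)] = s[3] = 6.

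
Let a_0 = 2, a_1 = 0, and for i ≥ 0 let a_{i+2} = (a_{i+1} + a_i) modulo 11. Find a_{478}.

4

Computing terms: a_0 = 2,  a_1 = 0,  a_2 = 2,  a_3 = 2,  a_4 = 4,  a_5 = 6,  a_6 = 10,  a_7 = 5,  a_8 = 4,  a_9 = 9,  a_{10} = 2,  a_{11} = 0.
Since (a_{10}, a_{11}) = (a_0, a_1) = (2, 0) (two consecutive terms determine the rest), the sequence is periodic with period 10.
(478 - 0) mod 10 = 8, so a_{478} = a_8 = 4.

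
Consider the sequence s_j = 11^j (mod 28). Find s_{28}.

Listing terms: s_1 = 11; s_2 = 9; s_3 = 15; s_4 = 25; s_5 = 23; s_6 = 1; s_7 = 11.
Since s_7 = s_1 = 11, the sequence is periodic with period 6.
(28 - 1) mod 6 = 3, so s_{28} = s_4 = 25.

25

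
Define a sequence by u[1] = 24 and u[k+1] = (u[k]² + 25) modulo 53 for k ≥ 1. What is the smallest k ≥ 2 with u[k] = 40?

6

u[1] = 24; u[2] = 18; u[3] = 31; u[4] = 32; u[5] = 42; u[6] = 40; u[7] = 35; u[8] = 31.
Since u[8] = u[3] = 31, the sequence is eventually periodic: after a pre-period of length 2 it cycles with period 5.
The value 40 first appears (with k ≥ 2) at u[6].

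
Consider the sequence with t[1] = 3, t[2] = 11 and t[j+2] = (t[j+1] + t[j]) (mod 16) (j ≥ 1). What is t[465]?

t[1] = 3, t[2] = 11, t[3] = 14, t[4] = 9, t[5] = 7, t[6] = 0, t[7] = 7, t[8] = 7, t[9] = 14, t[10] = 5, t[11] = 3, t[12] = 8, t[13] = 11, t[14] = 3, t[15] = 14, t[16] = 1, t[17] = 15, t[18] = 0, t[19] = 15, t[20] = 15, t[21] = 14, t[22] = 13, t[23] = 11, t[24] = 8, t[25] = 3, t[26] = 11.
Since (t[25], t[26]) = (t[1], t[2]) = (3, 11) (two consecutive terms determine the rest), the sequence is periodic with period 24.
So t[465] = t[1 + ((465-1) mod 24)] = t[9] = 14.

14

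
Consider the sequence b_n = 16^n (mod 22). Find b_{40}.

Computing terms: b_0 = 1,  b_1 = 16,  b_2 = 14,  b_3 = 4,  b_4 = 20,  b_5 = 12,  b_6 = 16.
Since b_6 = b_1 = 16, the sequence is eventually periodic: after a pre-period of length 1 it cycles with period 5.
For n ≥ 1, b_n depends only on (n - 1) mod 5. (40 - 1) mod 5 = 4, so b_{40} = b_5 = 12.

12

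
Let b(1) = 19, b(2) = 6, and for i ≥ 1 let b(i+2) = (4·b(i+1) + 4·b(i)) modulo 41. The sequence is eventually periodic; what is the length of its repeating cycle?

Computing terms: b(1) = 19; b(2) = 6; b(3) = 18; b(4) = 14; b(5) = 5; b(6) = 35; b(7) = 37; b(8) = 1; b(9) = 29; b(10) = 38; b(11) = 22; b(12) = 35; b(13) = 23; b(14) = 27; b(15) = 36; b(16) = 6; b(17) = 4; b(18) = 40; b(19) = 12; b(20) = 3; b(21) = 19; b(22) = 6.
The sequence repeats with period 20.

20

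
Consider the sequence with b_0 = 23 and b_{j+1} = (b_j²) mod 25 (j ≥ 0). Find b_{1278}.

b_0 = 23, b_1 = 4, b_2 = 16, b_3 = 6, b_4 = 11, b_5 = 21, b_6 = 16.
Since b_6 = b_2 = 16, the sequence is eventually periodic: after a pre-period of length 2 it cycles with period 4.
For j ≥ 2, b_j depends only on (j - 2) mod 4. (1278 - 2) mod 4 = 0, so b_{1278} = b_2 = 16.

16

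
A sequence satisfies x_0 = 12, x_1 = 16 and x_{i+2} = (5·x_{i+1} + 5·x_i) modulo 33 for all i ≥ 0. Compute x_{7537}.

13

We have x_0 = 12, x_1 = 16, x_2 = 8, x_3 = 21, x_4 = 13, x_5 = 5, x_6 = 24, x_7 = 13, x_8 = 20, x_9 = 0, x_{10} = 1, x_{11} = 5, x_{12} = 30, x_{13} = 10, x_{14} = 2, x_{15} = 27, x_{16} = 13, x_{17} = 2, x_{18} = 9, x_{19} = 22, x_{20} = 23, x_{21} = 27, x_{22} = 19, x_{23} = 32, x_{24} = 24, x_{25} = 16, x_{26} = 2, x_{27} = 24, x_{28} = 31, x_{29} = 11, x_{30} = 12, x_{31} = 16.
Since (x_{30}, x_{31}) = (x_0, x_1) = (12, 16) (two consecutive terms determine the rest), the sequence is periodic with period 30.
So x_{7537} = x_{0 + ((7537-0) mod 30)} = x_7 = 13.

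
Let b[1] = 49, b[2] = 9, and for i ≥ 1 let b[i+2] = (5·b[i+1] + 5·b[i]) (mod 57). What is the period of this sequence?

18

We have b[1] = 49; b[2] = 9; b[3] = 5; b[4] = 13; b[5] = 33; b[6] = 2; b[7] = 4; b[8] = 30; b[9] = 56; b[10] = 31; b[11] = 36; b[12] = 50; b[13] = 31; b[14] = 6; b[15] = 14; b[16] = 43; b[17] = 0; b[18] = 44; b[19] = 49; b[20] = 9.
Since (b[19], b[20]) = (b[1], b[2]) = (49, 9) (two consecutive terms determine the rest), the sequence is periodic with period 18.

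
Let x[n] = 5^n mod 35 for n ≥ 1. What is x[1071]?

20

We have x[1] = 5, x[2] = 25, x[3] = 20, x[4] = 30, x[5] = 10, x[6] = 15, x[7] = 5.
The sequence repeats with period 6.
(1071 - 1) mod 6 = 2, so x[1071] = x[3] = 20.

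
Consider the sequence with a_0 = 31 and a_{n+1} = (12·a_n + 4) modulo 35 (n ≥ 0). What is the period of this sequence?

6

a_0 = 31, a_1 = 26, a_2 = 1, a_3 = 16, a_4 = 21, a_5 = 11, a_6 = 31.
Since a_6 = a_0 = 31, the sequence is periodic with period 6.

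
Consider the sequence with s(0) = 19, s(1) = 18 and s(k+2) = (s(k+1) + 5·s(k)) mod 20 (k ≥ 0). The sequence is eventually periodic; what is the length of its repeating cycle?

6

Computing terms: s(0) = 19,  s(1) = 18,  s(2) = 13,  s(3) = 3,  s(4) = 8,  s(5) = 3,  s(6) = 3,  s(7) = 18,  s(8) = 13.
Since (s(7), s(8)) = (s(1), s(2)) = (18, 13) (two consecutive terms determine the rest), the sequence is eventually periodic: after a pre-period of length 1 it cycles with period 6.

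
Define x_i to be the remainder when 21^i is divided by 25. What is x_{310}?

1

x_0 = 1,  x_1 = 21,  x_2 = 16,  x_3 = 11,  x_4 = 6,  x_5 = 1.
Since x_5 = x_0 = 1, the sequence is periodic with period 5.
(310 - 0) mod 5 = 0, so x_{310} = x_0 = 1.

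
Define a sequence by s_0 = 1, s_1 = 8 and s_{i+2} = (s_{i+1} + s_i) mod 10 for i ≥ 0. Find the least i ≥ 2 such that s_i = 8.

13

Listing terms: s_0 = 1, s_1 = 8, s_2 = 9, s_3 = 7, s_4 = 6, s_5 = 3, s_6 = 9, s_7 = 2, s_8 = 1, s_9 = 3, s_{10} = 4, s_{11} = 7, s_{12} = 1, s_{13} = 8.
Since (s_{12}, s_{13}) = (s_0, s_1) = (1, 8) (two consecutive terms determine the rest), the sequence is periodic with period 12.
The value 8 next appears (with i ≥ 2) at s_{13}.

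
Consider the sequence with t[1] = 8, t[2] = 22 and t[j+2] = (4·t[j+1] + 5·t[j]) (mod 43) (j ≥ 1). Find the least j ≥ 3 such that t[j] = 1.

t[1] = 8; t[2] = 22; t[3] = 42; t[4] = 20; t[5] = 32; t[6] = 13; t[7] = 40; t[8] = 10; t[9] = 25; t[10] = 21; t[11] = 37; t[12] = 38; t[13] = 36; t[14] = 33; t[15] = 11; t[16] = 37; t[17] = 31; t[18] = 8; t[19] = 15; t[20] = 14; t[21] = 2; t[22] = 35; t[23] = 21; t[24] = 1; t[25] = 23; t[26] = 11; t[27] = 30; t[28] = 3; t[29] = 33; t[30] = 18; t[31] = 22; t[32] = 6; t[33] = 5; t[34] = 7; t[35] = 10; t[36] = 32; t[37] = 6; t[38] = 12; t[39] = 35; t[40] = 28; t[41] = 29; t[42] = 41; t[43] = 8; t[44] = 22.
Since (t[43], t[44]) = (t[1], t[2]) = (8, 22) (two consecutive terms determine the rest), the sequence is periodic with period 42.
The value 1 first appears (with j ≥ 3) at t[24].

24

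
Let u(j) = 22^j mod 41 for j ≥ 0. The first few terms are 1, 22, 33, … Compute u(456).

16

We have u(0) = 1, u(1) = 22, u(2) = 33, u(3) = 29, u(4) = 23, u(5) = 14, u(6) = 21, u(7) = 11, u(8) = 37, u(9) = 35, u(10) = 32, u(11) = 7, u(12) = 31, u(13) = 26, u(14) = 39, u(15) = 38, u(16) = 16, u(17) = 24, u(18) = 36, u(19) = 13, u(20) = 40, u(21) = 19, u(22) = 8, u(23) = 12, u(24) = 18, u(25) = 27, u(26) = 20, u(27) = 30, u(28) = 4, u(29) = 6, u(30) = 9, u(31) = 34, u(32) = 10, u(33) = 15, u(34) = 2, u(35) = 3, u(36) = 25, u(37) = 17, u(38) = 5, u(39) = 28, u(40) = 1.
Since u(40) = u(0) = 1, the sequence is periodic with period 40.
(456 - 0) mod 40 = 16, so u(456) = u(16) = 16.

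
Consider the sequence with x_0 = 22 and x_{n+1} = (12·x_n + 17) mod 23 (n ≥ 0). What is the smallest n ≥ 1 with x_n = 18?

6

Listing terms: x_0 = 22, x_1 = 5, x_2 = 8, x_3 = 21, x_4 = 16, x_5 = 2, x_6 = 18, x_7 = 3, x_8 = 7, x_9 = 9, x_{10} = 10, x_{11} = 22.
The sequence repeats with period 11.
The value 18 first appears (with n ≥ 1) at x_6.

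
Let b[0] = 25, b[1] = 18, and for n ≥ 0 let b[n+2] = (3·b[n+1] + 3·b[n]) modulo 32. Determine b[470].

Listing terms: b[0] = 25,  b[1] = 18,  b[2] = 1,  b[3] = 25,  b[4] = 14,  b[5] = 21,  b[6] = 9,  b[7] = 26,  b[8] = 9,  b[9] = 9,  b[10] = 22,  b[11] = 29,  b[12] = 25,  b[13] = 2,  b[14] = 17,  b[15] = 25,  b[16] = 30,  b[17] = 5,  b[18] = 9,  b[19] = 10,  b[20] = 25,  b[21] = 9,  b[22] = 6,  b[23] = 13,  b[24] = 25,  b[25] = 18.
Since (b[24], b[25]) = (b[0], b[1]) = (25, 18) (two consecutive terms determine the rest), the sequence is periodic with period 24.
(470 - 0) mod 24 = 14, so b[470] = b[14] = 17.

17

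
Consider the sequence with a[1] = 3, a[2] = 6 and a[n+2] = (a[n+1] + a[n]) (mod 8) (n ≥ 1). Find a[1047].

1

a[1] = 3; a[2] = 6; a[3] = 1; a[4] = 7; a[5] = 0; a[6] = 7; a[7] = 7; a[8] = 6; a[9] = 5; a[10] = 3; a[11] = 0; a[12] = 3; a[13] = 3; a[14] = 6.
The sequence repeats with period 12.
So a[1047] = a[1 + ((1047-1) mod 12)] = a[3] = 1.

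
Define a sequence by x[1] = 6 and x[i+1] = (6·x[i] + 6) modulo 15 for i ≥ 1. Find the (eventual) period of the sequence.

Computing terms: x[1] = 6,  x[2] = 12,  x[3] = 3,  x[4] = 9,  x[5] = 0,  x[6] = 6.
The sequence repeats with period 5.

5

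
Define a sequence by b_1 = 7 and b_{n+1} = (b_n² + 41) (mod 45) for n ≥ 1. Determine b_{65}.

5

We have b_1 = 7, b_2 = 0, b_3 = 41, b_4 = 12, b_5 = 5, b_6 = 21, b_7 = 32, b_8 = 30, b_9 = 41.
Since b_9 = b_3 = 41, the sequence is eventually periodic: after a pre-period of length 2 it cycles with period 6.
For n ≥ 3, b_n depends only on (n - 3) mod 6. (65 - 3) mod 6 = 2, so b_{65} = b_5 = 5.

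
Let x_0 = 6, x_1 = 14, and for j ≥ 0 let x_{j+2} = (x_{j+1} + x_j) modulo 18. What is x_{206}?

We have x_0 = 6; x_1 = 14; x_2 = 2; x_3 = 16; x_4 = 0; x_5 = 16; x_6 = 16; x_7 = 14; x_8 = 12; x_9 = 8; x_{10} = 2; x_{11} = 10; x_{12} = 12; x_{13} = 4; x_{14} = 16; x_{15} = 2; x_{16} = 0; x_{17} = 2; x_{18} = 2; x_{19} = 4; x_{20} = 6; x_{21} = 10; x_{22} = 16; x_{23} = 8; x_{24} = 6; x_{25} = 14.
Since (x_{24}, x_{25}) = (x_0, x_1) = (6, 14) (two consecutive terms determine the rest), the sequence is periodic with period 24.
So x_{206} = x_{0 + ((206-0) mod 24)} = x_{14} = 16.

16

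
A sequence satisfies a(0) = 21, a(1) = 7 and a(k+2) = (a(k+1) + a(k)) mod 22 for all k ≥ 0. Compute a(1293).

Computing terms: a(0) = 21,  a(1) = 7,  a(2) = 6,  a(3) = 13,  a(4) = 19,  a(5) = 10,  a(6) = 7,  a(7) = 17,  a(8) = 2,  a(9) = 19,  a(10) = 21,  a(11) = 18,  a(12) = 17,  a(13) = 13,  a(14) = 8,  a(15) = 21,  a(16) = 7.
Since (a(15), a(16)) = (a(0), a(1)) = (21, 7) (two consecutive terms determine the rest), the sequence is periodic with period 15.
(1293 - 0) mod 15 = 3, so a(1293) = a(3) = 13.

13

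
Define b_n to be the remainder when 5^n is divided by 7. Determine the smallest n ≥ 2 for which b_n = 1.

6

Computing terms: b_1 = 5, b_2 = 4, b_3 = 6, b_4 = 2, b_5 = 3, b_6 = 1, b_7 = 5.
The sequence repeats with period 6.
The value 1 first appears (with n ≥ 2) at b_6.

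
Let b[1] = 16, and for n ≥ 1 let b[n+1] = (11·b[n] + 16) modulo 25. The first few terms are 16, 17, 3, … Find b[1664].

Listing terms: b[1] = 16; b[2] = 17; b[3] = 3; b[4] = 24; b[5] = 5; b[6] = 21; b[7] = 22; b[8] = 8; b[9] = 4; b[10] = 10; b[11] = 1; b[12] = 2; b[13] = 13; b[14] = 9; b[15] = 15; b[16] = 6; b[17] = 7; b[18] = 18; b[19] = 14; b[20] = 20; b[21] = 11; b[22] = 12; b[23] = 23; b[24] = 19; b[25] = 0; b[26] = 16.
The sequence repeats with period 25.
So b[1664] = b[1 + ((1664-1) mod 25)] = b[14] = 9.

9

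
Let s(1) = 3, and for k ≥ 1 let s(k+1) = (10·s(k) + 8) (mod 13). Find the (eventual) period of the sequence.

s(1) = 3, s(2) = 12, s(3) = 11, s(4) = 1, s(5) = 5, s(6) = 6, s(7) = 3.
The sequence repeats with period 6.

6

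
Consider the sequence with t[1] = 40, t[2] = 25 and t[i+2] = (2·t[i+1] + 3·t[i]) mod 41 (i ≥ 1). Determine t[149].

28

Listing terms: t[1] = 40, t[2] = 25, t[3] = 6, t[4] = 5, t[5] = 28, t[6] = 30, t[7] = 21, t[8] = 9, t[9] = 40, t[10] = 25.
Since (t[9], t[10]) = (t[1], t[2]) = (40, 25) (two consecutive terms determine the rest), the sequence is periodic with period 8.
So t[149] = t[1 + ((149-1) mod 8)] = t[5] = 28.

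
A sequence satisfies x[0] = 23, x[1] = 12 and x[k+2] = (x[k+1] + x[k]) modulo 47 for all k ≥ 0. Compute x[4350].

34

Listing terms: x[0] = 23,  x[1] = 12,  x[2] = 35,  x[3] = 0,  x[4] = 35,  x[5] = 35,  x[6] = 23,  x[7] = 11,  x[8] = 34,  x[9] = 45,  x[10] = 32,  x[11] = 30,  x[12] = 15,  x[13] = 45,  x[14] = 13,  x[15] = 11,  x[16] = 24,  x[17] = 35,  x[18] = 12,  x[19] = 0,  x[20] = 12,  x[21] = 12,  x[22] = 24,  x[23] = 36,  x[24] = 13,  x[25] = 2,  x[26] = 15,  x[27] = 17,  x[28] = 32,  x[29] = 2,  x[30] = 34,  x[31] = 36,  x[32] = 23,  x[33] = 12.
Since (x[32], x[33]) = (x[0], x[1]) = (23, 12) (two consecutive terms determine the rest), the sequence is periodic with period 32.
(4350 - 0) mod 32 = 30, so x[4350] = x[30] = 34.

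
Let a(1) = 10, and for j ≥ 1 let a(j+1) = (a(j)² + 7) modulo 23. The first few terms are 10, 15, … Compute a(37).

a(1) = 10, a(2) = 15, a(3) = 2, a(4) = 11, a(5) = 13, a(6) = 15.
Since a(6) = a(2) = 15, the sequence is eventually periodic: after a pre-period of length 1 it cycles with period 4.
For j ≥ 2, a(j) depends only on (j - 2) mod 4. (37 - 2) mod 4 = 3, so a(37) = a(5) = 13.

13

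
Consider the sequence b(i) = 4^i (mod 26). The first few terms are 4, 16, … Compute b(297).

12

b(1) = 4; b(2) = 16; b(3) = 12; b(4) = 22; b(5) = 10; b(6) = 14; b(7) = 4.
Since b(7) = b(1) = 4, the sequence is periodic with period 6.
(297 - 1) mod 6 = 2, so b(297) = b(3) = 12.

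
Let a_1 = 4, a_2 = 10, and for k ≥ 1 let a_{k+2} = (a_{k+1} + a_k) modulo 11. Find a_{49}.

9

We have a_1 = 4; a_2 = 10; a_3 = 3; a_4 = 2; a_5 = 5; a_6 = 7; a_7 = 1; a_8 = 8; a_9 = 9; a_{10} = 6; a_{11} = 4; a_{12} = 10.
Since (a_{11}, a_{12}) = (a_1, a_2) = (4, 10) (two consecutive terms determine the rest), the sequence is periodic with period 10.
(49 - 1) mod 10 = 8, so a_{49} = a_9 = 9.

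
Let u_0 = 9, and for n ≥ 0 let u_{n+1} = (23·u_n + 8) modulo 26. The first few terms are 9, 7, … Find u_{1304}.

13

Listing terms: u_0 = 9, u_1 = 7, u_2 = 13, u_3 = 21, u_4 = 23, u_5 = 17, u_6 = 9.
The sequence repeats with period 6.
So u_{1304} = u_{0 + ((1304-0) mod 6)} = u_2 = 13.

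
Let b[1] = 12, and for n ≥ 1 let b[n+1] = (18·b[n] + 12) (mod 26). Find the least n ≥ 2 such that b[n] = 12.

5

Computing terms: b[1] = 12; b[2] = 20; b[3] = 8; b[4] = 0; b[5] = 12.
Since b[5] = b[1] = 12, the sequence is periodic with period 4.
The value 12 next appears (with n ≥ 2) at b[5].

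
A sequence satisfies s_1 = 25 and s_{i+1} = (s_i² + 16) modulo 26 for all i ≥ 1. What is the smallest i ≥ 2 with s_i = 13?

4

We have s_1 = 25, s_2 = 17, s_3 = 19, s_4 = 13, s_5 = 3, s_6 = 25.
The sequence repeats with period 5.
The value 13 first appears (with i ≥ 2) at s_4.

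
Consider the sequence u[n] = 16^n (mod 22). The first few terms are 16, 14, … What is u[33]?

We have u[1] = 16; u[2] = 14; u[3] = 4; u[4] = 20; u[5] = 12; u[6] = 16.
The sequence repeats with period 5.
So u[33] = u[1 + ((33-1) mod 5)] = u[3] = 4.

4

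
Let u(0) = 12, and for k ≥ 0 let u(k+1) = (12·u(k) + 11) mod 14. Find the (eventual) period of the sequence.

6

We have u(0) = 12; u(1) = 1; u(2) = 9; u(3) = 7; u(4) = 11; u(5) = 3; u(6) = 5; u(7) = 1.
Since u(7) = u(1) = 1, the sequence is eventually periodic: after a pre-period of length 1 it cycles with period 6.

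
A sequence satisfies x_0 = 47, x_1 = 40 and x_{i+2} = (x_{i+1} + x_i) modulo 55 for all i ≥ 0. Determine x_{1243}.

17

Computing terms: x_0 = 47, x_1 = 40, x_2 = 32, x_3 = 17, x_4 = 49, x_5 = 11, x_6 = 5, x_7 = 16, x_8 = 21, x_9 = 37, x_{10} = 3, x_{11} = 40, x_{12} = 43, x_{13} = 28, x_{14} = 16, x_{15} = 44, x_{16} = 5, x_{17} = 49, x_{18} = 54, x_{19} = 48, x_{20} = 47, x_{21} = 40.
The sequence repeats with period 20.
So x_{1243} = x_{0 + ((1243-0) mod 20)} = x_3 = 17.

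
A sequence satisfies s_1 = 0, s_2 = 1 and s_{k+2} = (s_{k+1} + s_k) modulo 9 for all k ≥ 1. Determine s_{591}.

8

We have s_1 = 0; s_2 = 1; s_3 = 1; s_4 = 2; s_5 = 3; s_6 = 5; s_7 = 8; s_8 = 4; s_9 = 3; s_{10} = 7; s_{11} = 1; s_{12} = 8; s_{13} = 0; s_{14} = 8; s_{15} = 8; s_{16} = 7; s_{17} = 6; s_{18} = 4; s_{19} = 1; s_{20} = 5; s_{21} = 6; s_{22} = 2; s_{23} = 8; s_{24} = 1; s_{25} = 0; s_{26} = 1.
The sequence repeats with period 24.
(591 - 1) mod 24 = 14, so s_{591} = s_{15} = 8.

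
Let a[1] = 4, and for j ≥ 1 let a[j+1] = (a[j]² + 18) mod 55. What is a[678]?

Listing terms: a[1] = 4; a[2] = 34; a[3] = 19; a[4] = 49; a[5] = 54; a[6] = 19.
Since a[6] = a[3] = 19, the sequence is eventually periodic: after a pre-period of length 2 it cycles with period 3.
For j ≥ 3, a[j] depends only on (j - 3) mod 3. (678 - 3) mod 3 = 0, so a[678] = a[3] = 19.

19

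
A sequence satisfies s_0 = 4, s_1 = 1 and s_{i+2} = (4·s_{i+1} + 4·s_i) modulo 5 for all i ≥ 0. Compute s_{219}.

Listing terms: s_0 = 4; s_1 = 1; s_2 = 0; s_3 = 4; s_4 = 1.
Since (s_3, s_4) = (s_0, s_1) = (4, 1) (two consecutive terms determine the rest), the sequence is periodic with period 3.
(219 - 0) mod 3 = 0, so s_{219} = s_0 = 4.

4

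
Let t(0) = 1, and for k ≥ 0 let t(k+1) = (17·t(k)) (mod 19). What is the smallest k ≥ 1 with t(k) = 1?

9

We have t(0) = 1,  t(1) = 17,  t(2) = 4,  t(3) = 11,  t(4) = 16,  t(5) = 6,  t(6) = 7,  t(7) = 5,  t(8) = 9,  t(9) = 1.
Since t(9) = t(0) = 1, the sequence is periodic with period 9.
The value 1 next appears (with k ≥ 1) at t(9).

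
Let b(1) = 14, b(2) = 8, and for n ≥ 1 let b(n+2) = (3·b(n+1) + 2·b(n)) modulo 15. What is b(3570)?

11

b(1) = 14,  b(2) = 8,  b(3) = 7,  b(4) = 7,  b(5) = 5,  b(6) = 14,  b(7) = 7,  b(8) = 4,  b(9) = 11,  b(10) = 11,  b(11) = 10,  b(12) = 7,  b(13) = 11,  b(14) = 2,  b(15) = 13,  b(16) = 13,  b(17) = 5,  b(18) = 11,  b(19) = 13,  b(20) = 1,  b(21) = 14,  b(22) = 14,  b(23) = 10,  b(24) = 13,  b(25) = 14,  b(26) = 8.
Since (b(25), b(26)) = (b(1), b(2)) = (14, 8) (two consecutive terms determine the rest), the sequence is periodic with period 24.
So b(3570) = b(1 + ((3570-1) mod 24)) = b(18) = 11.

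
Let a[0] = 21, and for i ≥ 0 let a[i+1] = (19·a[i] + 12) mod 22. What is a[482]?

11

Computing terms: a[0] = 21; a[1] = 15; a[2] = 11; a[3] = 1; a[4] = 9; a[5] = 7; a[6] = 13; a[7] = 17; a[8] = 5; a[9] = 19; a[10] = 21.
The sequence repeats with period 10.
So a[482] = a[0 + ((482-0) mod 10)] = a[2] = 11.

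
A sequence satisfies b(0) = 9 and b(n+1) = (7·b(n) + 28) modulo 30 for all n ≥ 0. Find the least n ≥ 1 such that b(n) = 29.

b(0) = 9, b(1) = 1, b(2) = 5, b(3) = 3, b(4) = 19, b(5) = 11, b(6) = 15, b(7) = 13, b(8) = 29, b(9) = 21, b(10) = 25, b(11) = 23, b(12) = 9.
The sequence repeats with period 12.
The value 29 first appears (with n ≥ 1) at b(8).

8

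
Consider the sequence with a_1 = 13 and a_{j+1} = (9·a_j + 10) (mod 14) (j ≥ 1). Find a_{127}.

We have a_1 = 13; a_2 = 1; a_3 = 5; a_4 = 13.
Since a_4 = a_1 = 13, the sequence is periodic with period 3.
So a_{127} = a_{1 + ((127-1) mod 3)} = a_1 = 13.

13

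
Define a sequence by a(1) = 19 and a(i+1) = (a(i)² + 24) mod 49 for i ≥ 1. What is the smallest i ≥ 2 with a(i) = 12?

4

We have a(1) = 19,  a(2) = 42,  a(3) = 24,  a(4) = 12,  a(5) = 21,  a(6) = 24.
Since a(6) = a(3) = 24, the sequence is eventually periodic: after a pre-period of length 2 it cycles with period 3.
The value 12 first appears (with i ≥ 2) at a(4).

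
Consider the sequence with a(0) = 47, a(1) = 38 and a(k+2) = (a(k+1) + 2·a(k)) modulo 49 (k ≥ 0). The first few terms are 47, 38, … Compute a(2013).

40

a(0) = 47, a(1) = 38, a(2) = 34, a(3) = 12, a(4) = 31, a(5) = 6, a(6) = 19, a(7) = 31, a(8) = 20, a(9) = 33, a(10) = 24, a(11) = 41, a(12) = 40, a(13) = 24, a(14) = 6, a(15) = 5, a(16) = 17, a(17) = 27, a(18) = 12, a(19) = 17, a(20) = 41, a(21) = 26, a(22) = 10, a(23) = 13, a(24) = 33, a(25) = 10, a(26) = 27, a(27) = 47, a(28) = 3, a(29) = 48, a(30) = 5, a(31) = 3, a(32) = 13, a(33) = 19, a(34) = 45, a(35) = 34, a(36) = 26, a(37) = 45, a(38) = 48, a(39) = 40, a(40) = 38, a(41) = 20, a(42) = 47, a(43) = 38.
Since (a(42), a(43)) = (a(0), a(1)) = (47, 38) (two consecutive terms determine the rest), the sequence is periodic with period 42.
(2013 - 0) mod 42 = 39, so a(2013) = a(39) = 40.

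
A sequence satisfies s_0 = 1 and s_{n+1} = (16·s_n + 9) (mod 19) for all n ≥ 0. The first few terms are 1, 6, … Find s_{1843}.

s_0 = 1,  s_1 = 6,  s_2 = 10,  s_3 = 17,  s_4 = 15,  s_5 = 2,  s_6 = 3,  s_7 = 0,  s_8 = 9,  s_9 = 1.
The sequence repeats with period 9.
So s_{1843} = s_{0 + ((1843-0) mod 9)} = s_7 = 0.

0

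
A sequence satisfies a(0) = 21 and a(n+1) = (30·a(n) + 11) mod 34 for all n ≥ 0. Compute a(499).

23

Listing terms: a(0) = 21; a(1) = 29; a(2) = 31; a(3) = 23; a(4) = 21.
The sequence repeats with period 4.
(499 - 0) mod 4 = 3, so a(499) = a(3) = 23.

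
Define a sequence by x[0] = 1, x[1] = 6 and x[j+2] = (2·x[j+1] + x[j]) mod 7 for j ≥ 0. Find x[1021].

Computing terms: x[0] = 1; x[1] = 6; x[2] = 6; x[3] = 4; x[4] = 0; x[5] = 4; x[6] = 1; x[7] = 6.
Since (x[6], x[7]) = (x[0], x[1]) = (1, 6) (two consecutive terms determine the rest), the sequence is periodic with period 6.
So x[1021] = x[0 + ((1021-0) mod 6)] = x[1] = 6.

6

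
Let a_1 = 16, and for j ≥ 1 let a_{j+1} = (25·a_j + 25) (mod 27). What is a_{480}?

3

a_1 = 16; a_2 = 20; a_3 = 12; a_4 = 1; a_5 = 23; a_6 = 6; a_7 = 13; a_8 = 26; a_9 = 0; a_{10} = 25; a_{11} = 2; a_{12} = 21; a_{13} = 10; a_{14} = 5; a_{15} = 15; a_{16} = 22; a_{17} = 8; a_{18} = 9; a_{19} = 7; a_{20} = 11; a_{21} = 3; a_{22} = 19; a_{23} = 14; a_{24} = 24; a_{25} = 4; a_{26} = 17; a_{27} = 18; a_{28} = 16.
Since a_{28} = a_1 = 16, the sequence is periodic with period 27.
So a_{480} = a_{1 + ((480-1) mod 27)} = a_{21} = 3.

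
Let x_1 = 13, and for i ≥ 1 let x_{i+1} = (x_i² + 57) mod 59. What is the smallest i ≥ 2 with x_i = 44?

4

We have x_1 = 13, x_2 = 49, x_3 = 39, x_4 = 44, x_5 = 46, x_6 = 49.
Since x_6 = x_2 = 49, the sequence is eventually periodic: after a pre-period of length 1 it cycles with period 4.
The value 44 first appears (with i ≥ 2) at x_4.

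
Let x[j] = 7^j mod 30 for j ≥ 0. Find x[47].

13

Computing terms: x[0] = 1,  x[1] = 7,  x[2] = 19,  x[3] = 13,  x[4] = 1.
The sequence repeats with period 4.
(47 - 0) mod 4 = 3, so x[47] = x[3] = 13.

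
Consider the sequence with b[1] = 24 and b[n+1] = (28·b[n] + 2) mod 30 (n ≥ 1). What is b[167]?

We have b[1] = 24; b[2] = 14; b[3] = 4; b[4] = 24.
Since b[4] = b[1] = 24, the sequence is periodic with period 3.
(167 - 1) mod 3 = 1, so b[167] = b[2] = 14.

14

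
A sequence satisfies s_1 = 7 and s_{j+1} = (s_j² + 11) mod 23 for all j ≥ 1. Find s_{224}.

17

s_1 = 7,  s_2 = 14,  s_3 = 0,  s_4 = 11,  s_5 = 17,  s_6 = 1,  s_7 = 12,  s_8 = 17.
Since s_8 = s_5 = 17, the sequence is eventually periodic: after a pre-period of length 4 it cycles with period 3.
For j ≥ 5, s_j depends only on (j - 5) mod 3. (224 - 5) mod 3 = 0, so s_{224} = s_5 = 17.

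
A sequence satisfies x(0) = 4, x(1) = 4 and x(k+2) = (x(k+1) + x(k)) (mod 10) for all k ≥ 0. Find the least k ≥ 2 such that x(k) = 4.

7

x(0) = 4, x(1) = 4, x(2) = 8, x(3) = 2, x(4) = 0, x(5) = 2, x(6) = 2, x(7) = 4, x(8) = 6, x(9) = 0, x(10) = 6, x(11) = 6, x(12) = 2, x(13) = 8, x(14) = 0, x(15) = 8, x(16) = 8, x(17) = 6, x(18) = 4, x(19) = 0, x(20) = 4, x(21) = 4.
The sequence repeats with period 20.
The value 4 first appears (with k ≥ 2) at x(7).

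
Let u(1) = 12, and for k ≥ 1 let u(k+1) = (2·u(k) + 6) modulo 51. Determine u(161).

12

Computing terms: u(1) = 12; u(2) = 30; u(3) = 15; u(4) = 36; u(5) = 27; u(6) = 9; u(7) = 24; u(8) = 3; u(9) = 12.
The sequence repeats with period 8.
So u(161) = u(1 + ((161-1) mod 8)) = u(1) = 12.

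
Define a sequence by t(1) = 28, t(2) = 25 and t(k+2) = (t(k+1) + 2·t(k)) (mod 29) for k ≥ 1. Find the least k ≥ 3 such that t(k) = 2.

23

t(1) = 28,  t(2) = 25,  t(3) = 23,  t(4) = 15,  t(5) = 3,  t(6) = 4,  t(7) = 10,  t(8) = 18,  t(9) = 9,  t(10) = 16,  t(11) = 5,  t(12) = 8,  t(13) = 18,  t(14) = 5,  t(15) = 12,  t(16) = 22,  t(17) = 17,  t(18) = 3,  t(19) = 8,  t(20) = 14,  t(21) = 1,  t(22) = 0,  t(23) = 2,  t(24) = 2,  t(25) = 6,  t(26) = 10,  t(27) = 22,  t(28) = 13,  t(29) = 28,  t(30) = 25.
Since (t(29), t(30)) = (t(1), t(2)) = (28, 25) (two consecutive terms determine the rest), the sequence is periodic with period 28.
The value 2 first appears (with k ≥ 3) at t(23).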